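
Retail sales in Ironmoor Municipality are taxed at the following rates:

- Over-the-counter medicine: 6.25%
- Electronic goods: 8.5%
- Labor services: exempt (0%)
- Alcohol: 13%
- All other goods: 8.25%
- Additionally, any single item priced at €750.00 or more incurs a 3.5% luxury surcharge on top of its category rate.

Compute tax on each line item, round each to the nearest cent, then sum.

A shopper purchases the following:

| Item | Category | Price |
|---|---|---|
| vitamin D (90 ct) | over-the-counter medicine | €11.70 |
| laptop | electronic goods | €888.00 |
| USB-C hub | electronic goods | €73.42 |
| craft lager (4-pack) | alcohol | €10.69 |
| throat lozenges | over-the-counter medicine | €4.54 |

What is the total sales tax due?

€115.20

Vitamin D (90 ct) €11.70: over-the-counter medicine → 6.25% → €0.73
Laptop €888.00: electronic goods → 8.5% + 3.5% surcharge = 12% → €106.56
USB-C hub €73.42: electronic goods → 8.5% → €6.24
Craft lager (4-pack) €10.69: alcohol → 13% → €1.39
Throat lozenges €4.54: over-the-counter medicine → 6.25% → €0.28
Total tax = €0.73 + €106.56 + €6.24 + €1.39 + €0.28 = €115.20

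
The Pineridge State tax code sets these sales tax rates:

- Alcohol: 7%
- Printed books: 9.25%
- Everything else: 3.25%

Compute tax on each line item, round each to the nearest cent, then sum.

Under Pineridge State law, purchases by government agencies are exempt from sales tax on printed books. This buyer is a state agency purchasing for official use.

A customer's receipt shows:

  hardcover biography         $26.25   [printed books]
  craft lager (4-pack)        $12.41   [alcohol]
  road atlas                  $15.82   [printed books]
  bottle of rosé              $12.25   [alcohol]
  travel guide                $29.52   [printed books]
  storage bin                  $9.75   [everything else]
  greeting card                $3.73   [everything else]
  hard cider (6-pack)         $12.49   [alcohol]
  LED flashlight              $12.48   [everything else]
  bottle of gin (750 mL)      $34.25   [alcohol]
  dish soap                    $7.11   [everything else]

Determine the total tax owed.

$6.08

Hardcover biography $26.25: printed books, buyer-exempt → 0% → $0.00
Craft lager (4-pack) $12.41: alcohol → 7% → $0.87
Road atlas $15.82: printed books, buyer-exempt → 0% → $0.00
Bottle of rosé $12.25: alcohol → 7% → $0.86
Travel guide $29.52: printed books, buyer-exempt → 0% → $0.00
Storage bin $9.75: everything else → 3.25% → $0.32
Greeting card $3.73: everything else → 3.25% → $0.12
Hard cider (6-pack) $12.49: alcohol → 7% → $0.87
LED flashlight $12.48: everything else → 3.25% → $0.41
Bottle of gin (750 mL) $34.25: alcohol → 7% → $2.40
Dish soap $7.11: everything else → 3.25% → $0.23
Total tax = $0.87 + $0.86 + $0.32 + $0.12 + $0.87 + $0.41 + $2.40 + $0.23 = $6.08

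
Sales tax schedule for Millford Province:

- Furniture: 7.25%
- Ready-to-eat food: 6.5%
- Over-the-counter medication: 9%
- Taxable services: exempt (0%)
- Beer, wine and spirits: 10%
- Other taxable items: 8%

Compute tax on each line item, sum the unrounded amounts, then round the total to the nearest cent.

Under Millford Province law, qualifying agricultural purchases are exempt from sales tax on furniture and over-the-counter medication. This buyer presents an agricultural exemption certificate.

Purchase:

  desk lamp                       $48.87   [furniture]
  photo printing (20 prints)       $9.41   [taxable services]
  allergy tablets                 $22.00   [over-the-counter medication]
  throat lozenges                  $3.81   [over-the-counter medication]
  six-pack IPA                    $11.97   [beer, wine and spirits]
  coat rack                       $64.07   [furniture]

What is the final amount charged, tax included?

$161.33

Desk lamp $48.87: furniture, buyer-exempt → 0% → $0.00
Photo printing (20 prints) $9.41: taxable services → 0% → $0.00
Allergy tablets $22.00: over-the-counter medication, buyer-exempt → 0% → $0.00
Throat lozenges $3.81: over-the-counter medication, buyer-exempt → 0% → $0.00
Six-pack IPA $11.97: beer, wine and spirits → 10% → $1.197
Coat rack $64.07: furniture, buyer-exempt → 0% → $0.00
Subtotal = $160.13; unrounded tax = $1.197 → $1.20; total due = $161.33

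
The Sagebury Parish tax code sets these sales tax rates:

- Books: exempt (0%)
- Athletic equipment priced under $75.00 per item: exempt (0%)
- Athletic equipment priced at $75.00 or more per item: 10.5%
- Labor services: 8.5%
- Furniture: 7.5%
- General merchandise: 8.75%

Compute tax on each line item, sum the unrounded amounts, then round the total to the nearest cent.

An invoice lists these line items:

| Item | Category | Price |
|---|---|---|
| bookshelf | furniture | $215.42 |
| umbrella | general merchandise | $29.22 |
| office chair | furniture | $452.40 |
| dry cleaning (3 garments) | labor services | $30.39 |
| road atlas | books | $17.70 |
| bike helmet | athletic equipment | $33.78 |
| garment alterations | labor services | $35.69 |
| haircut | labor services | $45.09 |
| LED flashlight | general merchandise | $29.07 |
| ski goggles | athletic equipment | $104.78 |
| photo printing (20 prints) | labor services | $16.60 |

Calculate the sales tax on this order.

Bookshelf $215.42: furniture → 7.5% → $16.1565
Umbrella $29.22: general merchandise → 8.75% → $2.55675
Office chair $452.40: furniture → 7.5% → $33.93
Dry cleaning (3 garments) $30.39: labor services → 8.5% → $2.58315
Road atlas $17.70: books → 0% → $0.00
Bike helmet $33.78: athletic equipment, under $75.00 → 0% → $0.00
Garment alterations $35.69: labor services → 8.5% → $3.03365
Haircut $45.09: labor services → 8.5% → $3.83265
LED flashlight $29.07: general merchandise → 8.75% → $2.543625
Ski goggles $104.78: athletic equipment, $75.00 or more → 10.5% → $11.0019
Photo printing (20 prints) $16.60: labor services → 8.5% → $1.411
Unrounded tax sum = $77.049225 → $77.05

$77.05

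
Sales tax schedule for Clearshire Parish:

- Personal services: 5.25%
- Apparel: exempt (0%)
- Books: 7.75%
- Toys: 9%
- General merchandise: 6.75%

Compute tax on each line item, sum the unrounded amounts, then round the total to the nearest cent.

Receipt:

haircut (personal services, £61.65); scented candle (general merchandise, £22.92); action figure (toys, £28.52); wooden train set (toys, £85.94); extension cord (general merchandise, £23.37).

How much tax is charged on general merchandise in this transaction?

Scented candle £22.92: general merchandise → 6.75% → £1.5471
Extension cord £23.37: general merchandise → 6.75% → £1.577475
Tax on general merchandise: unrounded sum = £3.124575 → £3.12

£3.12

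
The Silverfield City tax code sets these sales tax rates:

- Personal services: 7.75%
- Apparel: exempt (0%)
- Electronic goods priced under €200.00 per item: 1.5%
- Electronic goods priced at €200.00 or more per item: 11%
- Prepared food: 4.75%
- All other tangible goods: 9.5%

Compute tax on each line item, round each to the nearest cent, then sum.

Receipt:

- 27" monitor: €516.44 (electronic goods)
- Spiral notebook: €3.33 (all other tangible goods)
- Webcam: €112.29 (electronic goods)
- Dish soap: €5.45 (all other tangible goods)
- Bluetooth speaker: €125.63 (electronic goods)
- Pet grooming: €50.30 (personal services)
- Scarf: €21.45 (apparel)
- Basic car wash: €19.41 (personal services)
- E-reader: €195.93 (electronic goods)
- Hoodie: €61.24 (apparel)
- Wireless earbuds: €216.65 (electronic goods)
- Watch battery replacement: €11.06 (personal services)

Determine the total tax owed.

€94.24

27" monitor €516.44: electronic goods, €200.00 or more → 11% → €56.81
Spiral notebook €3.33: all other tangible goods → 9.5% → €0.32
Webcam €112.29: electronic goods, under €200.00 → 1.5% → €1.68
Dish soap €5.45: all other tangible goods → 9.5% → €0.52
Bluetooth speaker €125.63: electronic goods, under €200.00 → 1.5% → €1.88
Pet grooming €50.30: personal services → 7.75% → €3.90
Scarf €21.45: apparel → 0% → €0.00
Basic car wash €19.41: personal services → 7.75% → €1.50
E-reader €195.93: electronic goods, under €200.00 → 1.5% → €2.94
Hoodie €61.24: apparel → 0% → €0.00
Wireless earbuds €216.65: electronic goods, €200.00 or more → 11% → €23.83
Watch battery replacement €11.06: personal services → 7.75% → €0.86
Total tax = €56.81 + €0.32 + €1.68 + €0.52 + €1.88 + €3.90 + €1.50 + €2.94 + €23.83 + €0.86 = €94.24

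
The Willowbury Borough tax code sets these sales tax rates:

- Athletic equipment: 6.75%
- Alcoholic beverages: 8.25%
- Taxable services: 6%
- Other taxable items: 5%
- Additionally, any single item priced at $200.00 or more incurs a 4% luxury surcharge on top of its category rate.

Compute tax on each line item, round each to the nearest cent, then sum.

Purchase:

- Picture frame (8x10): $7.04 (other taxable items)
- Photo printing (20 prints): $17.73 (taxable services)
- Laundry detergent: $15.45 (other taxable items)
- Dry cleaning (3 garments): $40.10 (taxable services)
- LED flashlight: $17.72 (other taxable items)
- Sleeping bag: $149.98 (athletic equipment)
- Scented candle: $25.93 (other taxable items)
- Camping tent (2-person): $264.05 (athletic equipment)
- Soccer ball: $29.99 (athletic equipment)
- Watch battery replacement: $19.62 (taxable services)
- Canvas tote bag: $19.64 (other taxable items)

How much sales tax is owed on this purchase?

Picture frame (8x10) $7.04: other taxable items → 5% → $0.35
Photo printing (20 prints) $17.73: taxable services → 6% → $1.06
Laundry detergent $15.45: other taxable items → 5% → $0.77
Dry cleaning (3 garments) $40.10: taxable services → 6% → $2.41
LED flashlight $17.72: other taxable items → 5% → $0.89
Sleeping bag $149.98: athletic equipment → 6.75% → $10.12
Scented candle $25.93: other taxable items → 5% → $1.30
Camping tent (2-person) $264.05: athletic equipment → 6.75% + 4% surcharge = 10.75% → $28.39
Soccer ball $29.99: athletic equipment → 6.75% → $2.02
Watch battery replacement $19.62: taxable services → 6% → $1.18
Canvas tote bag $19.64: other taxable items → 5% → $0.98
Total tax = $0.35 + $1.06 + $0.77 + $2.41 + $0.89 + $10.12 + $1.30 + $28.39 + $2.02 + $1.18 + $0.98 = $49.47

$49.47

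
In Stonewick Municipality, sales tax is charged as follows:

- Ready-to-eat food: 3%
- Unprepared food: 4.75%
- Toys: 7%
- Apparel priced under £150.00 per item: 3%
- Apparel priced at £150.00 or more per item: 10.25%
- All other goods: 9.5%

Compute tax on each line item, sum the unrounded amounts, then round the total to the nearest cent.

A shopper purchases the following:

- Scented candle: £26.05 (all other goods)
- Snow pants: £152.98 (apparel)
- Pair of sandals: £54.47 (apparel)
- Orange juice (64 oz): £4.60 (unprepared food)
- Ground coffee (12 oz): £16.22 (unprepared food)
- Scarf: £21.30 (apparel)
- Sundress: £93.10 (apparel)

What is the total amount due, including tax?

Scented candle £26.05: all other goods → 9.5% → £2.47475
Snow pants £152.98: apparel, £150.00 or more → 10.25% → £15.68045
Pair of sandals £54.47: apparel, under £150.00 → 3% → £1.6341
Orange juice (64 oz) £4.60: unprepared food → 4.75% → £0.2185
Ground coffee (12 oz) £16.22: unprepared food → 4.75% → £0.77045
Scarf £21.30: apparel, under £150.00 → 3% → £0.639
Sundress £93.10: apparel, under £150.00 → 3% → £2.793
Subtotal = £368.72; unrounded tax = £24.21025 → £24.21; total due = £392.93

£392.93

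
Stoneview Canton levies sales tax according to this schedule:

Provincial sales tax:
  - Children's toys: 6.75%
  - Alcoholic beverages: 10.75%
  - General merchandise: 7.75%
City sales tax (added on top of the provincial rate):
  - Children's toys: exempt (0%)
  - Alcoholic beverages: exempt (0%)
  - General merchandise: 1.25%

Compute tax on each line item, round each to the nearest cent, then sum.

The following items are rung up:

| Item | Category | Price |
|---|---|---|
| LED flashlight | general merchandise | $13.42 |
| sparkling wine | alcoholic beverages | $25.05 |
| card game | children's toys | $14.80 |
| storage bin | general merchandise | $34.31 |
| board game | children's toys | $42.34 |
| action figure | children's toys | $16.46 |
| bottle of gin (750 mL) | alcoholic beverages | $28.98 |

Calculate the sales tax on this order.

LED flashlight $13.42: general merchandise → 7.75% + 1.25% city = 9% → $1.21
Sparkling wine $25.05: alcoholic beverages → 10.75% + 0% city = 10.75% → $2.69
Card game $14.80: children's toys → 6.75% + 0% city = 6.75% → $1.00
Storage bin $34.31: general merchandise → 7.75% + 1.25% city = 9% → $3.09
Board game $42.34: children's toys → 6.75% + 0% city = 6.75% → $2.86
Action figure $16.46: children's toys → 6.75% + 0% city = 6.75% → $1.11
Bottle of gin (750 mL) $28.98: alcoholic beverages → 10.75% + 0% city = 10.75% → $3.12
Total tax = $1.21 + $2.69 + $1.00 + $3.09 + $2.86 + $1.11 + $3.12 = $15.08

$15.08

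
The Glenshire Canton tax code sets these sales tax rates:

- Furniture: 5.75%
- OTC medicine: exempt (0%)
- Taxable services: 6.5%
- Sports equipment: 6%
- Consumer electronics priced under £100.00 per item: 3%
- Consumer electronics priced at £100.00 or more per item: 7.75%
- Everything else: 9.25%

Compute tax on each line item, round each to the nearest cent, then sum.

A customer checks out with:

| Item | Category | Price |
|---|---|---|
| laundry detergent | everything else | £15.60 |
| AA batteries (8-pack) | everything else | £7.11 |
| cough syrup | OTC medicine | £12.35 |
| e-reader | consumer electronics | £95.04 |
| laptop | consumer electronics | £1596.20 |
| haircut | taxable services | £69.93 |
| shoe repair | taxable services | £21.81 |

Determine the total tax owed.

£134.63

Laundry detergent £15.60: everything else → 9.25% → £1.44
AA batteries (8-pack) £7.11: everything else → 9.25% → £0.66
Cough syrup £12.35: OTC medicine → 0% → £0.00
E-reader £95.04: consumer electronics, under £100.00 → 3% → £2.85
Laptop £1596.20: consumer electronics, £100.00 or more → 7.75% → £123.71
Haircut £69.93: taxable services → 6.5% → £4.55
Shoe repair £21.81: taxable services → 6.5% → £1.42
Total tax = £1.44 + £0.66 + £2.85 + £123.71 + £4.55 + £1.42 = £134.63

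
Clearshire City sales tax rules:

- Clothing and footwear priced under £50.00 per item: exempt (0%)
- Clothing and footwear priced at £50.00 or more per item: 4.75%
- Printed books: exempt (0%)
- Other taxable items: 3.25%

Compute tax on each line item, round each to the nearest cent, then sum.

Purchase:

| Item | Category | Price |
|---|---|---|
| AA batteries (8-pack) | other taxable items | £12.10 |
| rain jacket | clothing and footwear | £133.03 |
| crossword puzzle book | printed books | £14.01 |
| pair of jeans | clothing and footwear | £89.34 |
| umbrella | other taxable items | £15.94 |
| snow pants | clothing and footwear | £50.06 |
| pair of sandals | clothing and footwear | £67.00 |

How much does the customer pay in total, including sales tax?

£398.51

AA batteries (8-pack) £12.10: other taxable items → 3.25% → £0.39
Rain jacket £133.03: clothing and footwear, £50.00 or more → 4.75% → £6.32
Crossword puzzle book £14.01: printed books → 0% → £0.00
Pair of jeans £89.34: clothing and footwear, £50.00 or more → 4.75% → £4.24
Umbrella £15.94: other taxable items → 3.25% → £0.52
Snow pants £50.06: clothing and footwear, £50.00 or more → 4.75% → £2.38
Pair of sandals £67.00: clothing and footwear, £50.00 or more → 4.75% → £3.18
Subtotal = £381.48; tax = £17.03; total due = £398.51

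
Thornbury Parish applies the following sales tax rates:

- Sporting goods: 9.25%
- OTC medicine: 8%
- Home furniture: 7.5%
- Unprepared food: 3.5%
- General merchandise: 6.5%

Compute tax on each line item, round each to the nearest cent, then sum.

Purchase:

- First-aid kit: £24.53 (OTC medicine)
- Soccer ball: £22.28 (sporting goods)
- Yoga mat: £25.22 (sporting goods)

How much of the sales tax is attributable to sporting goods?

£4.39

Soccer ball £22.28: sporting goods → 9.25% → £2.06
Yoga mat £25.22: sporting goods → 9.25% → £2.33
Tax on sporting goods = £2.06 + £2.33 = £4.39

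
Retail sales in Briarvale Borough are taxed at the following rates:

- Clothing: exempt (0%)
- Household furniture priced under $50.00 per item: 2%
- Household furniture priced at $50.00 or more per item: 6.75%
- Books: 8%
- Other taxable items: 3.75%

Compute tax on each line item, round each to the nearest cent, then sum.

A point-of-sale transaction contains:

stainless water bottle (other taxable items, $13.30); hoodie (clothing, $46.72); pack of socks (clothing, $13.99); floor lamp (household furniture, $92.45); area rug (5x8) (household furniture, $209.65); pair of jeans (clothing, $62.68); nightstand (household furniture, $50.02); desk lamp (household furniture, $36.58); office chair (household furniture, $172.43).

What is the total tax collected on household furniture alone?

Floor lamp $92.45: household furniture, $50.00 or more → 6.75% → $6.24
Area rug (5x8) $209.65: household furniture, $50.00 or more → 6.75% → $14.15
Nightstand $50.02: household furniture, $50.00 or more → 6.75% → $3.38
Desk lamp $36.58: household furniture, under $50.00 → 2% → $0.73
Office chair $172.43: household furniture, $50.00 or more → 6.75% → $11.64
Tax on household furniture = $6.24 + $14.15 + $3.38 + $0.73 + $11.64 = $36.14

$36.14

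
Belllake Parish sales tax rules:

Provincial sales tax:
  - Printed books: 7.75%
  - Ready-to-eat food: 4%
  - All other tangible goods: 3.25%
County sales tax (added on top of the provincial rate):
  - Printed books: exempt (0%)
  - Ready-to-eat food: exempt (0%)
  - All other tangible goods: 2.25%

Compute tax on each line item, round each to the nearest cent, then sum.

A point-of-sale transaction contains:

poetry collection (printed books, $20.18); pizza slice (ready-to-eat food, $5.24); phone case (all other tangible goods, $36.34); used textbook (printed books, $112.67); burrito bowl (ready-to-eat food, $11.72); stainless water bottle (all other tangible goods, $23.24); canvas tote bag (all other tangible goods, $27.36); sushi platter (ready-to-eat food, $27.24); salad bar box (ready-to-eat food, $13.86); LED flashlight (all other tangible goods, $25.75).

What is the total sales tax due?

Poetry collection $20.18: printed books → 7.75% + 0% county = 7.75% → $1.56
Pizza slice $5.24: ready-to-eat food → 4% + 0% county = 4% → $0.21
Phone case $36.34: all other tangible goods → 3.25% + 2.25% county = 5.5% → $2.00
Used textbook $112.67: printed books → 7.75% + 0% county = 7.75% → $8.73
Burrito bowl $11.72: ready-to-eat food → 4% + 0% county = 4% → $0.47
Stainless water bottle $23.24: all other tangible goods → 3.25% + 2.25% county = 5.5% → $1.28
Canvas tote bag $27.36: all other tangible goods → 3.25% + 2.25% county = 5.5% → $1.50
Sushi platter $27.24: ready-to-eat food → 4% + 0% county = 4% → $1.09
Salad bar box $13.86: ready-to-eat food → 4% + 0% county = 4% → $0.55
LED flashlight $25.75: all other tangible goods → 3.25% + 2.25% county = 5.5% → $1.42
Total tax = $1.56 + $0.21 + $2.00 + $8.73 + $0.47 + $1.28 + $1.50 + $1.09 + $0.55 + $1.42 = $18.81

$18.81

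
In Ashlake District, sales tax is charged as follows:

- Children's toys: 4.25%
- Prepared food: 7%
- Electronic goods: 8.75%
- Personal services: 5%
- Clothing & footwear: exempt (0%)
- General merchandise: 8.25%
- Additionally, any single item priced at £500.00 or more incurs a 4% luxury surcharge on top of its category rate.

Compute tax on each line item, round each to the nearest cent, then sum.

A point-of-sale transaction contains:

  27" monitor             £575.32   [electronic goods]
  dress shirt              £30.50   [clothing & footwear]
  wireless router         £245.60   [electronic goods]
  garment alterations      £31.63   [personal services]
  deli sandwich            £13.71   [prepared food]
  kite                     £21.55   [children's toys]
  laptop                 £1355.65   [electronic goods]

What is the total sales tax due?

£271.15

27" monitor £575.32: electronic goods → 8.75% + 4% surcharge = 12.75% → £73.35
Dress shirt £30.50: clothing & footwear → 0% → £0.00
Wireless router £245.60: electronic goods → 8.75% → £21.49
Garment alterations £31.63: personal services → 5% → £1.58
Deli sandwich £13.71: prepared food → 7% → £0.96
Kite £21.55: children's toys → 4.25% → £0.92
Laptop £1355.65: electronic goods → 8.75% + 4% surcharge = 12.75% → £172.85
Total tax = £73.35 + £21.49 + £1.58 + £0.96 + £0.92 + £172.85 = £271.15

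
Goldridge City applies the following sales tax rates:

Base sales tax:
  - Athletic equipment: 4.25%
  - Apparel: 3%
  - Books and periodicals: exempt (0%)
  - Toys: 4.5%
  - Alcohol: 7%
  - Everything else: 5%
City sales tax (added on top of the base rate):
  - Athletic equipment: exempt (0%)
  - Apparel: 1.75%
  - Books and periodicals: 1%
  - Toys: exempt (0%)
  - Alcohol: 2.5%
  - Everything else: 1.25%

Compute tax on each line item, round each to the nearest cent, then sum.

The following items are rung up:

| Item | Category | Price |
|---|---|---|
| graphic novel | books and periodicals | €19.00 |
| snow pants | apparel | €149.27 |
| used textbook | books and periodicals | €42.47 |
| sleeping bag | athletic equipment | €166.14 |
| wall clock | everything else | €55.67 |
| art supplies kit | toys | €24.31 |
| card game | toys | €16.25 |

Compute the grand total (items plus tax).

€493.17

Graphic novel €19.00: books and periodicals → 0% + 1% city = 1% → €0.19
Snow pants €149.27: apparel → 3% + 1.75% city = 4.75% → €7.09
Used textbook €42.47: books and periodicals → 0% + 1% city = 1% → €0.42
Sleeping bag €166.14: athletic equipment → 4.25% + 0% city = 4.25% → €7.06
Wall clock €55.67: everything else → 5% + 1.25% city = 6.25% → €3.48
Art supplies kit €24.31: toys → 4.5% + 0% city = 4.5% → €1.09
Card game €16.25: toys → 4.5% + 0% city = 4.5% → €0.73
Subtotal = €473.11; tax = €20.06; total due = €493.17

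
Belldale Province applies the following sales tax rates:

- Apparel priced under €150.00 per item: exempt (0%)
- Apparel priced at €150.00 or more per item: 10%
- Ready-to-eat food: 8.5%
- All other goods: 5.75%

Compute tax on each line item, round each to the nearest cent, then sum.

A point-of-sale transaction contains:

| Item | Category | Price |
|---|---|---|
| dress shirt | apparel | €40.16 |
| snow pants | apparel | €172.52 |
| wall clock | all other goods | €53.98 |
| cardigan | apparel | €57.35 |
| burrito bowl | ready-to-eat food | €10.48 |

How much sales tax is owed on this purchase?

Dress shirt €40.16: apparel, under €150.00 → 0% → €0.00
Snow pants €172.52: apparel, €150.00 or more → 10% → €17.25
Wall clock €53.98: all other goods → 5.75% → €3.10
Cardigan €57.35: apparel, under €150.00 → 0% → €0.00
Burrito bowl €10.48: ready-to-eat food → 8.5% → €0.89
Total tax = €17.25 + €3.10 + €0.89 = €21.24

€21.24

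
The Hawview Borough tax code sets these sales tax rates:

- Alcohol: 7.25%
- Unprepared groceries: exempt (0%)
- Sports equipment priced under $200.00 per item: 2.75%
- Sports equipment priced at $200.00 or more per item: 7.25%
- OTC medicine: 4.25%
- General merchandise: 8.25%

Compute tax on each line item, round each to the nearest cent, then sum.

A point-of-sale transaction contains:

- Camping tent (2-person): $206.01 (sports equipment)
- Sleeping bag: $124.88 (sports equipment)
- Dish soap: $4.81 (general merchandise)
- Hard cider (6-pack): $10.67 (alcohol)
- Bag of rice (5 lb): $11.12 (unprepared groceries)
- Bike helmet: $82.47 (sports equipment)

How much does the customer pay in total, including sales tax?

$461.77

Camping tent (2-person) $206.01: sports equipment, $200.00 or more → 7.25% → $14.94
Sleeping bag $124.88: sports equipment, under $200.00 → 2.75% → $3.43
Dish soap $4.81: general merchandise → 8.25% → $0.40
Hard cider (6-pack) $10.67: alcohol → 7.25% → $0.77
Bag of rice (5 lb) $11.12: unprepared groceries → 0% → $0.00
Bike helmet $82.47: sports equipment, under $200.00 → 2.75% → $2.27
Subtotal = $439.96; tax = $21.81; total due = $461.77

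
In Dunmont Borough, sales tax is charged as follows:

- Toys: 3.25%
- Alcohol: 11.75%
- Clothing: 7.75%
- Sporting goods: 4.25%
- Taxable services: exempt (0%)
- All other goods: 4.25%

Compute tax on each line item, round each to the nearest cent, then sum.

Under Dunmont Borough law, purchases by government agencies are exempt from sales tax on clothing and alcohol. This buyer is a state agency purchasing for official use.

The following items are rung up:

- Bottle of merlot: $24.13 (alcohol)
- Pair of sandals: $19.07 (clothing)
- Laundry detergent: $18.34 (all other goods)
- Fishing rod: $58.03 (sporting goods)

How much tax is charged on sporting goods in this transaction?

Fishing rod $58.03: sporting goods → 4.25% → $2.47
Tax on sporting goods = $2.47

$2.47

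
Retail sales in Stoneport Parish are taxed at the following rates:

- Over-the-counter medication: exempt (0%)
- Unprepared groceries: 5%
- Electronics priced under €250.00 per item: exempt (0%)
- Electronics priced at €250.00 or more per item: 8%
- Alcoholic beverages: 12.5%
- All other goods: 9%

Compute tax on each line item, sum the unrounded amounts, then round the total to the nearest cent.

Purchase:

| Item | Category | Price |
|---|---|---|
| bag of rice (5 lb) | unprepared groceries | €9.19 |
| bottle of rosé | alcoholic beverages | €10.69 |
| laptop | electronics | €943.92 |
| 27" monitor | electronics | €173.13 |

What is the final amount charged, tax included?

€1214.24

Bag of rice (5 lb) €9.19: unprepared groceries → 5% → €0.4595
Bottle of rosé €10.69: alcoholic beverages → 12.5% → €1.33625
Laptop €943.92: electronics, €250.00 or more → 8% → €75.5136
27" monitor €173.13: electronics, under €250.00 → 0% → €0.00
Subtotal = €1136.93; unrounded tax = €77.30935 → €77.31; total due = €1214.24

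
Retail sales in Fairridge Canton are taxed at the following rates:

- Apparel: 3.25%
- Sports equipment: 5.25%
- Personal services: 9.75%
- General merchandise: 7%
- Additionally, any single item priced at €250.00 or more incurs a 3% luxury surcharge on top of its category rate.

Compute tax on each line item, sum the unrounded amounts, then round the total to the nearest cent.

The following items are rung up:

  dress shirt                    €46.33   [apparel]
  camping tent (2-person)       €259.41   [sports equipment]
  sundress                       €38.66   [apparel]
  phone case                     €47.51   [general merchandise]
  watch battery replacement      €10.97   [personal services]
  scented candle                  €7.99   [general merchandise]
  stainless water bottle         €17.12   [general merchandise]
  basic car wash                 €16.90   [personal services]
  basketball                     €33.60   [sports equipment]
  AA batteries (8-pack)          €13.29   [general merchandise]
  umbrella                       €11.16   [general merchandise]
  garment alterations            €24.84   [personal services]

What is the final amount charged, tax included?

€565.64

Dress shirt €46.33: apparel → 3.25% → €1.505725
Camping tent (2-person) €259.41: sports equipment → 5.25% + 3% surcharge = 8.25% → €21.401325
Sundress €38.66: apparel → 3.25% → €1.25645
Phone case €47.51: general merchandise → 7% → €3.3257
Watch battery replacement €10.97: personal services → 9.75% → €1.069575
Scented candle €7.99: general merchandise → 7% → €0.5593
Stainless water bottle €17.12: general merchandise → 7% → €1.1984
Basic car wash €16.90: personal services → 9.75% → €1.64775
Basketball €33.60: sports equipment → 5.25% → €1.764
AA batteries (8-pack) €13.29: general merchandise → 7% → €0.9303
Umbrella €11.16: general merchandise → 7% → €0.7812
Garment alterations €24.84: personal services → 9.75% → €2.4219
Subtotal = €527.78; unrounded tax = €37.861625 → €37.86; total due = €565.64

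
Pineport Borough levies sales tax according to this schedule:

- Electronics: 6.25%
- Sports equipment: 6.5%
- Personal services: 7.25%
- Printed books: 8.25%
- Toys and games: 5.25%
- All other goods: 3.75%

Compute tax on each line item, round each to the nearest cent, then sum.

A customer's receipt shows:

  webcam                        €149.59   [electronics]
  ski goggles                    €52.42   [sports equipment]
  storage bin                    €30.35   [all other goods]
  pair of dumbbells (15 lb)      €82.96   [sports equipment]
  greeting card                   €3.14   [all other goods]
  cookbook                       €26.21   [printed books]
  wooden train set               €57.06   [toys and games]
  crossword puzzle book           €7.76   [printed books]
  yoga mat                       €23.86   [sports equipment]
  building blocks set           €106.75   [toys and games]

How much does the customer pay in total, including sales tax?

€572.46

Webcam €149.59: electronics → 6.25% → €9.35
Ski goggles €52.42: sports equipment → 6.5% → €3.41
Storage bin €30.35: all other goods → 3.75% → €1.14
Pair of dumbbells (15 lb) €82.96: sports equipment → 6.5% → €5.39
Greeting card €3.14: all other goods → 3.75% → €0.12
Cookbook €26.21: printed books → 8.25% → €2.16
Wooden train set €57.06: toys and games → 5.25% → €3.00
Crossword puzzle book €7.76: printed books → 8.25% → €0.64
Yoga mat €23.86: sports equipment → 6.5% → €1.55
Building blocks set €106.75: toys and games → 5.25% → €5.60
Subtotal = €540.10; tax = €32.36; total due = €572.46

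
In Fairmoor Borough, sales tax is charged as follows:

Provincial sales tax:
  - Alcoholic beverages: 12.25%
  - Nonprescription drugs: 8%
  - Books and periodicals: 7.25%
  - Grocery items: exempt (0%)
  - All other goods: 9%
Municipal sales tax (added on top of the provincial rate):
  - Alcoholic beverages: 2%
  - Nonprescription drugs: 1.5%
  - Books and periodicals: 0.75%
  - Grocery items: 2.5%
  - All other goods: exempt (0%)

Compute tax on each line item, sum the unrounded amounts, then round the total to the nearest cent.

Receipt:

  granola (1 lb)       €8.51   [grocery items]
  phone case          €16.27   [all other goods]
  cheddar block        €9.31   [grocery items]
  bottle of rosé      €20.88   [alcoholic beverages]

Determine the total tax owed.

Granola (1 lb) €8.51: grocery items → 0% + 2.5% municipal = 2.5% → €0.21275
Phone case €16.27: all other goods → 9% + 0% municipal = 9% → €1.4643
Cheddar block €9.31: grocery items → 0% + 2.5% municipal = 2.5% → €0.23275
Bottle of rosé €20.88: alcoholic beverages → 12.25% + 2% municipal = 14.25% → €2.9754
Unrounded tax sum = €4.8852 → €4.89

€4.89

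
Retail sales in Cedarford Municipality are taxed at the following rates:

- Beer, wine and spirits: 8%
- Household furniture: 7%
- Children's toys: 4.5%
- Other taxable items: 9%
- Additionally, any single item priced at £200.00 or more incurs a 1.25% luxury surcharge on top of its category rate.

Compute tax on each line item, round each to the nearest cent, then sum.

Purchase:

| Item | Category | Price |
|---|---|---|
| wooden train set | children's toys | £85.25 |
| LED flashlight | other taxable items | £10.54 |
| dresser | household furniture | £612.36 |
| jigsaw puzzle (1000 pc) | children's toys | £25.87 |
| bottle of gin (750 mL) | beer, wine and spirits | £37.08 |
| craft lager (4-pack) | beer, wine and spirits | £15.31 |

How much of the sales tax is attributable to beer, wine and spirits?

£4.19

Bottle of gin (750 mL) £37.08: beer, wine and spirits → 8% → £2.97
Craft lager (4-pack) £15.31: beer, wine and spirits → 8% → £1.22
Tax on beer, wine and spirits = £2.97 + £1.22 = £4.19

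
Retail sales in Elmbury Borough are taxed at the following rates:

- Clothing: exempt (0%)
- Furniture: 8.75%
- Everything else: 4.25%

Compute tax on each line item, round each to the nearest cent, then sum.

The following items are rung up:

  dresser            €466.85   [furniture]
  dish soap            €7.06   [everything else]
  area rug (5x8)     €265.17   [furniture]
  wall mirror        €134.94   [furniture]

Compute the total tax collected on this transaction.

Dresser €466.85: furniture → 8.75% → €40.85
Dish soap €7.06: everything else → 4.25% → €0.30
Area rug (5x8) €265.17: furniture → 8.75% → €23.20
Wall mirror €134.94: furniture → 8.75% → €11.81
Total tax = €40.85 + €0.30 + €23.20 + €11.81 = €76.16

€76.16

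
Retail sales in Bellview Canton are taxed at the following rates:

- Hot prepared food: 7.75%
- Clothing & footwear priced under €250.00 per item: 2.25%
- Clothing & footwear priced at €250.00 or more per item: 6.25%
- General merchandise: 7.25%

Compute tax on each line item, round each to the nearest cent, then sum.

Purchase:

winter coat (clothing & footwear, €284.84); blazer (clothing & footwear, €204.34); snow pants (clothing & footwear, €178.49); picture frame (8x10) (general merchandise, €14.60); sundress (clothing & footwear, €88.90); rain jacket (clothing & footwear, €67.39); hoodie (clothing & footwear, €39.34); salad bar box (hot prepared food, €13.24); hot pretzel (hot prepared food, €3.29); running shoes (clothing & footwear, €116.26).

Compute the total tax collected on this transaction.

€35.79

Winter coat €284.84: clothing & footwear, €250.00 or more → 6.25% → €17.80
Blazer €204.34: clothing & footwear, under €250.00 → 2.25% → €4.60
Snow pants €178.49: clothing & footwear, under €250.00 → 2.25% → €4.02
Picture frame (8x10) €14.60: general merchandise → 7.25% → €1.06
Sundress €88.90: clothing & footwear, under €250.00 → 2.25% → €2.00
Rain jacket €67.39: clothing & footwear, under €250.00 → 2.25% → €1.52
Hoodie €39.34: clothing & footwear, under €250.00 → 2.25% → €0.89
Salad bar box €13.24: hot prepared food → 7.75% → €1.03
Hot pretzel €3.29: hot prepared food → 7.75% → €0.25
Running shoes €116.26: clothing & footwear, under €250.00 → 2.25% → €2.62
Total tax = €17.80 + €4.60 + €4.02 + €1.06 + €2.00 + €1.52 + €0.89 + €1.03 + €0.25 + €2.62 = €35.79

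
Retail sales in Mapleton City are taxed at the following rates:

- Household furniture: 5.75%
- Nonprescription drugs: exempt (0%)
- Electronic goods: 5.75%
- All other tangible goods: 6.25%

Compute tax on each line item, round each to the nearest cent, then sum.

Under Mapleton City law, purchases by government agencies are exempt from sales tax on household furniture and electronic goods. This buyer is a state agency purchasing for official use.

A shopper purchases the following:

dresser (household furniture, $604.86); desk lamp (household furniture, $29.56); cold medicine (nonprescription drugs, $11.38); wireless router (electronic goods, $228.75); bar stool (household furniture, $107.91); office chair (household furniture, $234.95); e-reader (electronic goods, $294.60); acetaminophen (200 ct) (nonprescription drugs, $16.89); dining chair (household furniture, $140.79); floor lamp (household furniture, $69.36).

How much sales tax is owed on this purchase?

$0.00

Dresser $604.86: household furniture, buyer-exempt → 0% → $0.00
Desk lamp $29.56: household furniture, buyer-exempt → 0% → $0.00
Cold medicine $11.38: nonprescription drugs → 0% → $0.00
Wireless router $228.75: electronic goods, buyer-exempt → 0% → $0.00
Bar stool $107.91: household furniture, buyer-exempt → 0% → $0.00
Office chair $234.95: household furniture, buyer-exempt → 0% → $0.00
E-reader $294.60: electronic goods, buyer-exempt → 0% → $0.00
Acetaminophen (200 ct) $16.89: nonprescription drugs → 0% → $0.00
Dining chair $140.79: household furniture, buyer-exempt → 0% → $0.00
Floor lamp $69.36: household furniture, buyer-exempt → 0% → $0.00
Total tax = $0.00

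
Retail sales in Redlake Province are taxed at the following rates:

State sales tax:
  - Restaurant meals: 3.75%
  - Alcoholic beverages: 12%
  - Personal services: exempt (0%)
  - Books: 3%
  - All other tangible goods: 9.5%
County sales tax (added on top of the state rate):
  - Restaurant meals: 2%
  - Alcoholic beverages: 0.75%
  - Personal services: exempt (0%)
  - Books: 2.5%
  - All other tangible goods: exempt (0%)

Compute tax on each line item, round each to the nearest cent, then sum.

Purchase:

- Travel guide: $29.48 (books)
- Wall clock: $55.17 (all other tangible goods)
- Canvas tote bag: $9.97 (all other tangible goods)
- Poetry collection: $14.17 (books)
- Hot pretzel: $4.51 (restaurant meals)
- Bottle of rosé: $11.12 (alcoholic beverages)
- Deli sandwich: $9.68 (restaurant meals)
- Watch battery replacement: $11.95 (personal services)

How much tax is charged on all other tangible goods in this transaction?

$6.19

Wall clock $55.17: all other tangible goods → 9.5% + 0% county = 9.5% → $5.24
Canvas tote bag $9.97: all other tangible goods → 9.5% + 0% county = 9.5% → $0.95
Tax on all other tangible goods = $5.24 + $0.95 = $6.19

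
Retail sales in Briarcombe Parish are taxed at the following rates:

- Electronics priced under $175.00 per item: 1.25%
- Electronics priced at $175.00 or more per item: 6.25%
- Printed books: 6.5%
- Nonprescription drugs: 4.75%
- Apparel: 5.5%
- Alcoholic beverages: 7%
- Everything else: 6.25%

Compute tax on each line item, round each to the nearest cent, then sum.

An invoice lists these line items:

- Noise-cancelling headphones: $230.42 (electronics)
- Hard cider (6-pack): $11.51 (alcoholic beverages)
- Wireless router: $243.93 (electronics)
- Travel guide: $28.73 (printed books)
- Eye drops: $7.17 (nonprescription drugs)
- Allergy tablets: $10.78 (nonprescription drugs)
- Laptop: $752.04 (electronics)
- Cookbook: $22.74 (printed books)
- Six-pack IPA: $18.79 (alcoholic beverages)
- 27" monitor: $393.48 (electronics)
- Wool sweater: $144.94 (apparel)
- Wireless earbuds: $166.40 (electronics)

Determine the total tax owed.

Noise-cancelling headphones $230.42: electronics, $175.00 or more → 6.25% → $14.40
Hard cider (6-pack) $11.51: alcoholic beverages → 7% → $0.81
Wireless router $243.93: electronics, $175.00 or more → 6.25% → $15.25
Travel guide $28.73: printed books → 6.5% → $1.87
Eye drops $7.17: nonprescription drugs → 4.75% → $0.34
Allergy tablets $10.78: nonprescription drugs → 4.75% → $0.51
Laptop $752.04: electronics, $175.00 or more → 6.25% → $47.00
Cookbook $22.74: printed books → 6.5% → $1.48
Six-pack IPA $18.79: alcoholic beverages → 7% → $1.32
27" monitor $393.48: electronics, $175.00 or more → 6.25% → $24.59
Wool sweater $144.94: apparel → 5.5% → $7.97
Wireless earbuds $166.40: electronics, under $175.00 → 1.25% → $2.08
Total tax = $14.40 + $0.81 + $15.25 + $1.87 + $0.34 + $0.51 + $47.00 + $1.48 + $1.32 + $24.59 + $7.97 + $2.08 = $117.62

$117.62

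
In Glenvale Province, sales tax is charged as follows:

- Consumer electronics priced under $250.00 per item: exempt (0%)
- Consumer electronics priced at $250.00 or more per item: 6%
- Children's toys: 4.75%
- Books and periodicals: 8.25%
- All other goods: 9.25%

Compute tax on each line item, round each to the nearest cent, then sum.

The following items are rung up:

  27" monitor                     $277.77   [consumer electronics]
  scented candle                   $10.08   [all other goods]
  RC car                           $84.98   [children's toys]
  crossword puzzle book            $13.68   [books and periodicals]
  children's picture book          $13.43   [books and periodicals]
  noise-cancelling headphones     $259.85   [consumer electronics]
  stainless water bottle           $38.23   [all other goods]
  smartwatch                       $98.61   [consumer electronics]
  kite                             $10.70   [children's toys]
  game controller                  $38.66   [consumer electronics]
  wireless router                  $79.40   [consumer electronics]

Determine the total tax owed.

$43.52

27" monitor $277.77: consumer electronics, $250.00 or more → 6% → $16.67
Scented candle $10.08: all other goods → 9.25% → $0.93
RC car $84.98: children's toys → 4.75% → $4.04
Crossword puzzle book $13.68: books and periodicals → 8.25% → $1.13
Children's picture book $13.43: books and periodicals → 8.25% → $1.11
Noise-cancelling headphones $259.85: consumer electronics, $250.00 or more → 6% → $15.59
Stainless water bottle $38.23: all other goods → 9.25% → $3.54
Smartwatch $98.61: consumer electronics, under $250.00 → 0% → $0.00
Kite $10.70: children's toys → 4.75% → $0.51
Game controller $38.66: consumer electronics, under $250.00 → 0% → $0.00
Wireless router $79.40: consumer electronics, under $250.00 → 0% → $0.00
Total tax = $16.67 + $0.93 + $4.04 + $1.13 + $1.11 + $15.59 + $3.54 + $0.51 = $43.52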